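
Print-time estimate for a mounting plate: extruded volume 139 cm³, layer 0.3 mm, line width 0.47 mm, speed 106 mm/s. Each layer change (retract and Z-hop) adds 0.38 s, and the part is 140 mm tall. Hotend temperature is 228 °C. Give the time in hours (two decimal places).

2.63 hours

Bead cross-section = 0.3 × 0.47, so 0.141 mm².
Path length: 139000 mm³ / 0.141 mm² → 985815.6 mm.
Extrusion time = 985815.6 / 106 = 9300.1 s.
Number of layers: 140 / 0.3 → 467 (rounded up).
Z-hop total: 467 × 0.38 → 177.46 s.
Total = 9300.1 + 177.46 = 9477.56 s = 2.63 hours.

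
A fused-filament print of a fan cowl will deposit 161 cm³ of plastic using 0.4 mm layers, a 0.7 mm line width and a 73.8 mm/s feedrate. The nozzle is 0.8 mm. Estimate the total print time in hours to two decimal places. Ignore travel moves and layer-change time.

Line area: 0.4 × 0.7 → 0.28 mm².
Path length: 161000 mm³ / 0.28 mm² → 575000 mm.
Print-move time = 575000 / 73.8 = 7791.3 s.
Converting: 7791.3 s = 2.16 hours.

2.16 hours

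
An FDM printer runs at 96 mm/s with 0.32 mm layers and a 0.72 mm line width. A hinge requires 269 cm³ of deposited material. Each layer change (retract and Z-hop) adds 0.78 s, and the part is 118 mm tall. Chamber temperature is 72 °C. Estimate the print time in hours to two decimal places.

3.46 hours

Line area = 0.32 × 0.72, so 0.2304 mm².
Path length: 269000 mm³ / 0.2304 mm² → 1167534.7 mm.
Print-move time = 1167534.7 / 96, so 12161.8 s.
Layer count = ceil(118 / 0.32) = 369.
Z-hop total = 369 × 0.78, so 287.82 s.
Altogether 12161.8 + 287.82 = 12449.62 s, i.e. 3.46 hours.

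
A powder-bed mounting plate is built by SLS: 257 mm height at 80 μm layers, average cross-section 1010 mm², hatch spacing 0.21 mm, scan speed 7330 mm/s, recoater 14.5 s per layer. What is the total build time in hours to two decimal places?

Number of layers: 257 / 0.08 → 3213 (rounded up).
Hatch length per layer = 1010 / 0.21 = 4809.5 mm.
Per-layer scan time = 4809.5 / 7330 = 0.6561 s.
Time per layer = 0.6561 + 14.5 = 15.1561 s.
Build time = 3213 × 15.1561 = 48696.5493 s = 13.53 hours.

13.53 hours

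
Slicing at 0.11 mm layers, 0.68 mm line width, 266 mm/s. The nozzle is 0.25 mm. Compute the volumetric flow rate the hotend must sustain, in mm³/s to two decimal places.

19.90

A = 0.11 × 0.68 = 0.0748 mm².
Volumetric flow = 266 × 0.0748 = 19.90 mm³/s.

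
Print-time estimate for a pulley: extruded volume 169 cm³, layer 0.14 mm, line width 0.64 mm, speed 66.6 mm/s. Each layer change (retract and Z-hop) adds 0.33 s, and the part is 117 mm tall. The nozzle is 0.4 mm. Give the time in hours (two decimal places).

Line area = 0.14 × 0.64 = 0.0896 mm².
Toolpath length = 169 cm³ / 0.0896 mm² = 169000 / 0.0896 = 1886160.7 mm.
Print-move time = 1886160.7 / 66.6, so 28320.7 s.
Layers = ⌈117/0.14⌉ = 836.
Z-hop total: 836 × 0.33 → 275.88 s.
Altogether 28320.7 + 275.88 = 28596.58 s, i.e. 7.94 hours.

7.94 hours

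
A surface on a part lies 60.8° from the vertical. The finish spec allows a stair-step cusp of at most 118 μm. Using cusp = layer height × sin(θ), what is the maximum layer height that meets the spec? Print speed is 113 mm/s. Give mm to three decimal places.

Layer height = cusp / sin(60.8°) = 0.118 / 0.8729 = 0.135 mm.

0.135 mm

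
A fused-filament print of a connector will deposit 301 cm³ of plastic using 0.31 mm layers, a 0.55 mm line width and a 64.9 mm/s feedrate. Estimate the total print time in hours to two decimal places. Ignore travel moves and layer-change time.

Extrusion cross-section: 0.31 × 0.55 → 0.1705 mm².
Toolpath length = 301 cm³ / 0.1705 mm² = 301000 / 0.1705 = 1765395.9 mm.
Print-move time: 1765395.9 / 64.9 → 27201.8 s.
Converting: 27201.8 s = 7.56 hours.

7.56 hours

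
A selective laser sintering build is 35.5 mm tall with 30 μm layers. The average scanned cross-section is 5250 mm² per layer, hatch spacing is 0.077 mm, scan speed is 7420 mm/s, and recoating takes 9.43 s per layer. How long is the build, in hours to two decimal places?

6.12 hours

Number of layers: 35.5 / 0.03 → 1184 (rounded up).
Hatch length per layer = 5250 / 0.077, so 68181.8 mm.
Laser time per layer: 68181.8 / 7420 → 9.1889 s.
Layer cycle: 9.1889 + 9.43 → 18.6189 s.
Total: 1184 × 18.6189 s = 22044.7776 s → 6.12 hours.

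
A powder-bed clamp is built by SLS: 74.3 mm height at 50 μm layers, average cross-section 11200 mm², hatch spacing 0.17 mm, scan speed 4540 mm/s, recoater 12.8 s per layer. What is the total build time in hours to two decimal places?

11.27 hours

Number of layers: 74.3 / 0.05 → 1486 (rounded up).
Hatch length per layer = 11200 / 0.17, so 65882.4 mm.
Scan time per layer: 65882.4 / 4540 → 14.5115 s.
Per-layer time: 14.5115 + 12.8 → 27.3115 s.
Build time = 1486 × 27.3115 = 40584.889 s = 11.27 hours.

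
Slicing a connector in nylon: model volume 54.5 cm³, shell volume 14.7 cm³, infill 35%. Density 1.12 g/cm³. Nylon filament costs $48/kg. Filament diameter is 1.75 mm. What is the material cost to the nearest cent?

$1.54

Volume inside the shell: 54.5 − 14.7 → 39.8 cm³.
Infill deposited = 0.35 × 39.8, so 13.93 cm³.
Total printed volume = 14.7 + 13.93 = 28.63 cm³.
Mass = 28.63 × 1.12, so 32.0656 g.
At $48/kg: 32.0656/1000 × 48 = $1.54.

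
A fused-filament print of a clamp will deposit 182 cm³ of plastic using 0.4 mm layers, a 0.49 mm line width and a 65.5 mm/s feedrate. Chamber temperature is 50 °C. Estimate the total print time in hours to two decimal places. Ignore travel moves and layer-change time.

3.94 hours

Bead cross-section = 0.4 × 0.49, so 0.196 mm².
Path length: 182000 mm³ / 0.196 mm² → 928571.4 mm.
Print-move time = 928571.4 / 65.5, so 14176.7 s.
In the requested units: 14176.7 s = 3.94 hours.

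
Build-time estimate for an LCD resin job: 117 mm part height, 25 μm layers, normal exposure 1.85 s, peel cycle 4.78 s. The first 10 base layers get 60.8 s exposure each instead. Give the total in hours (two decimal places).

8.78 hours

Layer count = ceil(117 / 0.025) = 4680.
Burn-in layers: 10 × (60.8 + 4.78) → 655.8 s.
Normal layers = 4670 × (1.85 + 4.78), so 30962.1 s.
Total = 655.8 + 30962.1 = 31617.9 s = 8.78 hours.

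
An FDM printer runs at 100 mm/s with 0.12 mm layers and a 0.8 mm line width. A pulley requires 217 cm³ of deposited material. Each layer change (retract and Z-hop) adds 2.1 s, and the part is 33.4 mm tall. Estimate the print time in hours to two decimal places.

6.44 hours

Line area: 0.12 × 0.8 → 0.096 mm².
Path length: 217000 mm³ / 0.096 mm² → 2260416.7 mm.
Print-move time: 2260416.7 / 100 → 22604.2 s.
Layer count = ceil(33.4 / 0.12) = 279.
Layer-change overhead: 279 × 2.1 → 585.9 s.
Total = 22604.2 + 585.9 = 23190.1 s = 6.44 hours.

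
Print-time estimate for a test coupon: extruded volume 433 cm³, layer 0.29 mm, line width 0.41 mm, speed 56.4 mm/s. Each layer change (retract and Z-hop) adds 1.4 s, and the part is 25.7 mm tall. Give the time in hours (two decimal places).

Extrusion cross-section = 0.29 × 0.41 = 0.1189 mm².
Total extruded path = 433000/0.1189 = 3641715.7 mm.
Print-move time = 3641715.7 / 56.4 = 64569.4 s.
Layer count = ceil(25.7 / 0.29) = 89.
Non-print overhead = 89 × 1.4, so 124.6 s.
Altogether 64569.4 + 124.6 = 64694 s, i.e. 17.97 hours.

17.97 hours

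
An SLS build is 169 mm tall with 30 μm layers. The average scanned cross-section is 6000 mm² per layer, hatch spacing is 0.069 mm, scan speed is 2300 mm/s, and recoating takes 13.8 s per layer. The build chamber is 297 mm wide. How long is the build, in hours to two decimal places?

Layer count = ceil(169 / 0.03) = 5634.
Per-layer scan distance = 6000 / 0.069 = 86956.5 mm.
Laser time per layer = 86956.5 / 2300 = 37.8072 s.
Time per layer = 37.8072 + 13.8, so 51.6072 s.
Total: 5634 × 51.6072 s = 290754.9648 s → 80.77 hours.

80.77 hours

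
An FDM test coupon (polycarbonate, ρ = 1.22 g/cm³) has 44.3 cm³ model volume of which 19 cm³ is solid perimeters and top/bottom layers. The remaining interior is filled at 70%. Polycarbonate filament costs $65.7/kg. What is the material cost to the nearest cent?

$2.94

Infill region = 44.3 − 19, so 25.3 cm³.
Deposited infill = 0.70 × 25.3, so 17.71 cm³.
Total printed volume: 19 + 17.71 → 36.71 cm³.
Mass = 36.71 × 1.22 = 44.7862 g.
Cost = 44.7862 g / 1000 × $65.7/kg = $2.94.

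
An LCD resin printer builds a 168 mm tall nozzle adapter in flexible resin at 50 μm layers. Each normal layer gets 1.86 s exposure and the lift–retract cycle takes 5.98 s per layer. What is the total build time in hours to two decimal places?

Layer count = ceil(168 / 0.05) = 3360.
Per-layer time = 1.86 + 5.98, so 7.84 s.
Build time: 3360 × 7.84 s = 26342.4 s, i.e. 7.32 hours.

7.32 hours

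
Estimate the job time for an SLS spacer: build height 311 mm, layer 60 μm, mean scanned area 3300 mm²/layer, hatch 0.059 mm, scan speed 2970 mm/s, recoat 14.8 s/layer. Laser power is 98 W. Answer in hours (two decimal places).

Layer count = ceil(311 / 0.06) = 5184.
Per-layer scan distance = 3300 / 0.059, so 55932.2 mm.
Per-layer scan time = 55932.2 / 2970, so 18.8324 s.
Per-layer time = 18.8324 + 14.8 = 33.6324 s.
Total: 5184 × 33.6324 s = 174350.3616 s → 48.43 hours.

48.43 hours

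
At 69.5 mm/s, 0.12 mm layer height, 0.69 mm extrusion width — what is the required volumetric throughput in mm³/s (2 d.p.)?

5.75

Bead cross-section = 0.12 × 0.69, so 0.0828 mm².
Q = v·A = 69.5 × 0.0828 = 5.75 mm³/s.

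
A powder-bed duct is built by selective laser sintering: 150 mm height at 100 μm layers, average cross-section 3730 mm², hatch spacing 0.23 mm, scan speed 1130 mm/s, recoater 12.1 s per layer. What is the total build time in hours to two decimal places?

Layers = ⌈150/0.1⌉ = 1500.
Scan path per layer: 3730 / 0.23 → 16217.4 mm.
Scan time per layer = 16217.4 / 1130 = 14.3517 s.
Per-layer time: 14.3517 + 12.1 → 26.4517 s.
1500 layers × 26.4517 s/layer = 39677.55 s, i.e. 11.02 hours.

11.02 hours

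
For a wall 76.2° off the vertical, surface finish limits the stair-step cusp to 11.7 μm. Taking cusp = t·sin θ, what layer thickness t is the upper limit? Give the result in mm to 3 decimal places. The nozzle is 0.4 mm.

0.012 mm

t = h_c / sin θ = 0.0117 / 0.9711 = 0.012 mm.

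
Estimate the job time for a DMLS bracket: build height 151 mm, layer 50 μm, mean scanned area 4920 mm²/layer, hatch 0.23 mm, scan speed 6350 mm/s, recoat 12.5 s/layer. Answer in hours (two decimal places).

13.31 hours

Layers = ⌈151/0.05⌉ = 3020.
Per-layer scan distance = 4920 / 0.23 = 21391.3 mm.
Per-layer scan time = 21391.3 / 6350 = 3.3687 s.
Per-layer time: 3.3687 + 12.5 → 15.8687 s.
Build time = 3020 × 15.8687 = 47923.474 s = 13.31 hours.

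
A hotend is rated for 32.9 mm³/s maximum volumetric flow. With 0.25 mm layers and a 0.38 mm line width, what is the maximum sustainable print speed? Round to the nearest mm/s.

A = 0.25 × 0.38 = 0.095 mm².
v_max = Q/A = 32.9/0.095 = 346.32 mm/s → 346 mm/s.

346 mm/s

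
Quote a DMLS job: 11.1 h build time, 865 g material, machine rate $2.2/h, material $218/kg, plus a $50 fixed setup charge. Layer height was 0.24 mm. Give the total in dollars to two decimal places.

$262.99

Time charge = 2.2 × 11.1 = $24.42.
Material charge = 218 × 865/1000 = $188.57.
Adding setup: 24.42 + 188.57 + 50 → $262.99.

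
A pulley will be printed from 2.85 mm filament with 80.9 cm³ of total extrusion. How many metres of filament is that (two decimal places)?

12.68 m

Filament cross-section = π × (2.85/2)² = 6.3794 mm².
Length = 80.9 cm³ / 6.3794 mm² = 80900 / 6.3794 = 12681.44 mm = 12.68 m.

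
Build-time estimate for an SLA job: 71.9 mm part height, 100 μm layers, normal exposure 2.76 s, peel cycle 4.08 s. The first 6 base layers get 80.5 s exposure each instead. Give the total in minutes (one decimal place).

89.7 minutes

Layers = ⌈71.9/0.1⌉ = 719.
Burn-in layers = 6 × (80.5 + 4.08) = 507.48 s.
Remaining layers: 713 × (2.76 + 4.08) → 4876.92 s.
Sum: 507.48 + 4876.92 = 5384.4 s → 89.7 minutes.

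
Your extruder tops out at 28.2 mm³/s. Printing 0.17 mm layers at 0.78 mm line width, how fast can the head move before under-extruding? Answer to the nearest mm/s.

Extrusion cross-section: 0.17 × 0.78 → 0.1326 mm².
Max speed = 28.2 / 0.1326 = 212.67 ≈ 213 mm/s.

213 mm/s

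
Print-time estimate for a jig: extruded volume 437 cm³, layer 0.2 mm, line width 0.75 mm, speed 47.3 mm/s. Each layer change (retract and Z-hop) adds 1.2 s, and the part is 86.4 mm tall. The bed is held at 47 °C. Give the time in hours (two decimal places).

Line area: 0.2 × 0.75 → 0.15 mm².
Toolpath length = 437 cm³ / 0.15 mm² = 437000 / 0.15 = 2913333.3 mm.
Print-move time: 2913333.3 / 47.3 → 61592.7 s.
Number of layers: 86.4 / 0.2 → 432 (rounded up).
Non-print overhead = 432 × 1.2 = 518.4 s.
Altogether 61592.7 + 518.4 = 62111.1 s, i.e. 17.25 hours.

17.25 hours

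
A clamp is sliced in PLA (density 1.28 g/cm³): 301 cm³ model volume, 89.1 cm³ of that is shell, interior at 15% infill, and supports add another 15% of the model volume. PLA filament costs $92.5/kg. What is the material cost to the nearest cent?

Volume inside the shell = 301 − 89.1, so 211.9 cm³.
Deposited infill = 0.15 × 211.9, so 31.785 cm³.
Support = 0.15 × 301 = 45.15 cm³.
Deposited volume: 89.1 + 31.785 + 45.15 → 166.035 cm³.
Mass: 166.035 × 1.28 → 212.5248 g.
At $92.5/kg: 212.5248/1000 × 92.5 = $19.66.

$19.66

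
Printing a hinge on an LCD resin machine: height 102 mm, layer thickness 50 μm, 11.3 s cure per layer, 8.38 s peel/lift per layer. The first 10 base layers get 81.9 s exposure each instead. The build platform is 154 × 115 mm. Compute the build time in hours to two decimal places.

Number of layers: 102 / 0.05 → 2040 (rounded up).
Base layers = 10 × (81.9 + 8.38), so 902.8 s.
Remaining layers: 2030 × (11.3 + 8.38) → 39950.4 s.
Sum: 902.8 + 39950.4 = 40853.2 s → 11.35 hours.

11.35 hours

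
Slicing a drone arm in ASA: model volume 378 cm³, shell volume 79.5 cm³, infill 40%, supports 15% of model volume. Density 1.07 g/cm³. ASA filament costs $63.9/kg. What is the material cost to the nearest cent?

$17.48

Infill region = 378 − 79.5 = 298.5 cm³.
Deposited infill = 0.40 × 298.5, so 119.4 cm³.
Support = 0.15 × 378, so 56.7 cm³.
Total extruded = 79.5 + 119.4 + 56.7, so 255.6 cm³.
Mass = 255.6 × 1.07 = 273.492 g.
Cost = 273.492 g / 1000 × $63.9/kg = $17.48.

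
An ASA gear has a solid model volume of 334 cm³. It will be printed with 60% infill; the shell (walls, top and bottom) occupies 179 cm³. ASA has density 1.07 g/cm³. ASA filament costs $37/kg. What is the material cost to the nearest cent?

Volume inside the shell: 334 − 179 → 155 cm³.
Infill deposited = 0.60 × 155 = 93 cm³.
Total printed volume = 179 + 93 = 272 cm³.
Mass = 272 × 1.07 = 291.04 g.
At $37/kg: 291.04/1000 × 37 = $10.77.

$10.77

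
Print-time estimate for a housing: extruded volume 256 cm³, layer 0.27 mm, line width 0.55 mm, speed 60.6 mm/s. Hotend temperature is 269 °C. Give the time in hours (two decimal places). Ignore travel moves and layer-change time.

Bead cross-section = 0.27 × 0.55 = 0.1485 mm².
Total extruded path = 256000/0.1485 = 1723905.7 mm.
Extrusion time = 1723905.7 / 60.6, so 28447.3 s.
That's 28447.3 s → 7.90 hours.

7.90 hours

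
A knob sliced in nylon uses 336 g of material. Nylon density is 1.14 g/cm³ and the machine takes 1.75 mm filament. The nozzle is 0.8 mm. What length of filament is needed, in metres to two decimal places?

122.54 m

Extruded volume: 336/1.14 = 294.7368 cm³ (294736.8 mm³).
Filament cross-section = π × (1.75/2)² = 2.4053 mm².
L = V/A = 294736.8/2.4053 = 122536.4 mm → 122.54 m.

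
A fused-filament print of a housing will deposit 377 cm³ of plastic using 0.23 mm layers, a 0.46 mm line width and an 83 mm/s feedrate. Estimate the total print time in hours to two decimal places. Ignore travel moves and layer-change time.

Line area: 0.23 × 0.46 → 0.1058 mm².
Path length: 377000 mm³ / 0.1058 mm² → 3563327 mm.
Extrusion time = 3563327 / 83, so 42931.7 s.
That's 42931.7 s → 11.93 hours.

11.93 hours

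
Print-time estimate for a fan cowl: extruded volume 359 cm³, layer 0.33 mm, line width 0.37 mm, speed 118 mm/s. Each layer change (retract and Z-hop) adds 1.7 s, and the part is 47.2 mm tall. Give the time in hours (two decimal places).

Line area = 0.33 × 0.37, so 0.1221 mm².
Total extruded path = 359000/0.1221 = 2940212.9 mm.
Print-move time = 2940212.9 / 118 = 24917.1 s.
Number of layers: 47.2 / 0.33 → 144 (rounded up).
Non-print overhead: 144 × 1.7 → 244.8 s.
Altogether 24917.1 + 244.8 = 25161.9 s, i.e. 6.99 hours.

6.99 hours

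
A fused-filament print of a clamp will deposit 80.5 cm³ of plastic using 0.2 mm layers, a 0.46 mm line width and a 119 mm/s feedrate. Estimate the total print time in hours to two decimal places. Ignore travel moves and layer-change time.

Line area = 0.2 × 0.46 = 0.092 mm².
Path length: 80500 mm³ / 0.092 mm² → 875000 mm.
Print-move time = 875000 / 119, so 7352.9 s.
7352.9 s = 2.04 hours.

2.04 hours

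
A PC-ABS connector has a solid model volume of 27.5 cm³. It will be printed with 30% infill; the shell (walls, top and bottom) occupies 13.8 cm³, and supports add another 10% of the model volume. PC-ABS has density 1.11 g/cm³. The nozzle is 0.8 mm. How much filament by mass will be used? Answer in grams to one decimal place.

Interior volume = 27.5 − 13.8, so 13.7 cm³.
Infill volume = 0.30 × 13.7, so 4.11 cm³.
Support = 0.10 × 27.5, so 2.75 cm³.
Total printed volume: 13.8 + 4.11 + 2.75 → 20.66 cm³.
Mass: 20.66 × 1.11 → 22.9326 g.

22.9 g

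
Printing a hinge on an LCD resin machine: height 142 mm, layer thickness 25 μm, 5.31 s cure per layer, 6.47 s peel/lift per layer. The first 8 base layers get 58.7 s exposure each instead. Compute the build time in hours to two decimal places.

18.70 hours

Layers = ⌈142/0.025⌉ = 5680.
Base layers = 8 × (58.7 + 6.47), so 521.36 s.
Regular layers = 5672 × (5.31 + 6.47), so 66816.16 s.
Total = 521.36 + 66816.16 = 67337.52 s = 18.70 hours.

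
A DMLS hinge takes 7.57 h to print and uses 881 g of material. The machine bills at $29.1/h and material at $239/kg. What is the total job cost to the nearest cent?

$430.85

Time charge: 29.1 × 7.57 → $220.287.
Material cost = 239 × 881/1000 = $210.559.
Total = 220.287 + 210.559 = 430.846 ≈ $430.85.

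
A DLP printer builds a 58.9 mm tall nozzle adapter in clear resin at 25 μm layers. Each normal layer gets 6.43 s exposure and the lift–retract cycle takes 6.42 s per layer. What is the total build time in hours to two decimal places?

Layers = ⌈58.9/0.025⌉ = 2356.
Per-layer time = 6.43 + 6.42 = 12.85 s.
Build time: 2356 × 12.85 s = 30274.6 s, i.e. 8.41 hours.

8.41 hours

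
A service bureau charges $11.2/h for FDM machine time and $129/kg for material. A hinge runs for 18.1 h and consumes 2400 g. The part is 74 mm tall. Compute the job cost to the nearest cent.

$512.32

Machine cost = 11.2 × 18.1 = $202.72.
Material cost: 129 × 2400/1000 → $309.60.
Job cost: 202.72 + 309.60 = $512.32.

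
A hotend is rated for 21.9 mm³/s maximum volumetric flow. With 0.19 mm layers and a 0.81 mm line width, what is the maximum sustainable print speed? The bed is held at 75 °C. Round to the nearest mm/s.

Extrusion cross-section = 0.19 × 0.81, so 0.1539 mm².
v_max = Q/A = 21.9/0.1539 = 142.30 mm/s → 142 mm/s.

142 mm/s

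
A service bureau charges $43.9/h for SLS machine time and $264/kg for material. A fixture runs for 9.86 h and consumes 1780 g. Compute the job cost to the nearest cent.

$902.77

Machine-time cost = 43.9 × 9.86, so $432.854.
Material charge = 264 × 1780/1000 = $469.92.
Job cost: 432.854 + 469.92 = 902.774 ≈ $902.77.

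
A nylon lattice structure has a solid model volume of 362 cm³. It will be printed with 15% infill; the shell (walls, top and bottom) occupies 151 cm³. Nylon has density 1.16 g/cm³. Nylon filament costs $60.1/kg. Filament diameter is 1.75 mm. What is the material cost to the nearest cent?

Infill region: 362 − 151 → 211 cm³.
Infill volume = 0.15 × 211, so 31.65 cm³.
Total extruded = 151 + 31.65, so 182.65 cm³.
Mass: 182.65 × 1.16 → 211.874 g.
Cost = 211.874 g / 1000 × $60.1/kg = $12.73.

$12.73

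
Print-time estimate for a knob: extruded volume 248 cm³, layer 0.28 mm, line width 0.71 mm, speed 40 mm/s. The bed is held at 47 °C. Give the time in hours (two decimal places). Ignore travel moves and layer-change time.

Line area = 0.28 × 0.71 = 0.1988 mm².
Path length: 248000 mm³ / 0.1988 mm² → 1247484.9 mm.
Extrusion time = 1247484.9 / 40 = 31187.1 s.
31187.1 s = 8.66 hours.

8.66 hours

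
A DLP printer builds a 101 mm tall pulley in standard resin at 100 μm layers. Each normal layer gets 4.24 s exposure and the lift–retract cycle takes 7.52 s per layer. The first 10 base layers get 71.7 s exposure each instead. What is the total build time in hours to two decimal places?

Layer count = ceil(101 / 0.1) = 1010.
Burn-in layers = 10 × (71.7 + 7.52) = 792.2 s.
Remaining layers = 1000 × (4.24 + 7.52) = 11760 s.
Total = 792.2 + 11760 = 12552.2 s = 3.49 hours.

3.49 hours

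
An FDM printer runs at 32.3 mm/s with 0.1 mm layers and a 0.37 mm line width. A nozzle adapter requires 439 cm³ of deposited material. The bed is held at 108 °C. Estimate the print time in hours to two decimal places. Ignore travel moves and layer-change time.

Bead cross-section: 0.1 × 0.37 → 0.037 mm².
Total extruded path = 439000/0.037 = 11864864.9 mm.
Print-move time = 11864864.9 / 32.3 = 367333.3 s.
In the requested units: 367333.3 s = 102.04 hours.

102.04 hours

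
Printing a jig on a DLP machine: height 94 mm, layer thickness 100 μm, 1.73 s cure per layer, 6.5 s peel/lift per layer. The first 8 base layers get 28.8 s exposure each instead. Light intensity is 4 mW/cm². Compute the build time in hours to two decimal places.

Layers = ⌈94/0.1⌉ = 940.
Burn-in layers: 8 × (28.8 + 6.5) → 282.4 s.
Normal layers = 932 × (1.73 + 6.5), so 7670.36 s.
Sum: 282.4 + 7670.36 = 7952.76 s → 2.21 hours.

2.21 hours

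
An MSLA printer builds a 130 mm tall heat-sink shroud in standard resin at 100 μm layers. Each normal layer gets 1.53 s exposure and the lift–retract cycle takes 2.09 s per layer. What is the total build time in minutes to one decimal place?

Number of layers: 130 / 0.1 → 1300 (rounded up).
Per-layer time: 1.53 + 2.09 → 3.62 s.
Total = 1300 × 3.62 = 4706 s = 78.4 minutes.

78.4 minutes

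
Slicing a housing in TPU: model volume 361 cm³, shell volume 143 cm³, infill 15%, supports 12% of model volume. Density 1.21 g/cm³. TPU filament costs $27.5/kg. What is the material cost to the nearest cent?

$7.29

Infill region = 361 − 143 = 218 cm³.
Infill volume: 0.15 × 218 → 32.7 cm³.
Support = 0.12 × 361, so 43.32 cm³.
Deposited volume = 143 + 32.7 + 43.32, so 219.02 cm³.
Mass = 219.02 × 1.21 = 265.0142 g.
Cost = 265.0142 g / 1000 × $27.5/kg = $7.29.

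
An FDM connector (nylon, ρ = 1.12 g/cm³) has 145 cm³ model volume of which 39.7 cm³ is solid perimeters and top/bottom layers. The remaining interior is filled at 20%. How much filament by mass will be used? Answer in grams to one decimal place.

Volume inside the shell: 145 − 39.7 → 105.3 cm³.
Infill deposited = 0.20 × 105.3, so 21.06 cm³.
Total printed volume: 39.7 + 21.06 → 60.76 cm³.
Mass: 60.76 × 1.12 → 68.0512 g.

68.1 g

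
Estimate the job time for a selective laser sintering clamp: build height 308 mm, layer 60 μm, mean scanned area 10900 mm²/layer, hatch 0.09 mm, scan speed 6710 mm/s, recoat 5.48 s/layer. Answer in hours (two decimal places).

Layer count = ceil(308 / 0.06) = 5134.
Per-layer scan distance = 10900 / 0.09, so 121111.1 mm.
Per-layer scan time = 121111.1 / 6710, so 18.0493 s.
Layer cycle: 18.0493 + 5.48 → 23.5293 s.
5134 layers × 23.5293 s/layer = 120799.4262 s, i.e. 33.56 hours.

33.56 hours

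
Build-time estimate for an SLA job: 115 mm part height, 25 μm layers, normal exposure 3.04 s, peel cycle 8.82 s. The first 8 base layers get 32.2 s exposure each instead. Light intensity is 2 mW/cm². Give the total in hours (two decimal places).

Layers = ⌈115/0.025⌉ = 4600.
Burn-in layers: 8 × (32.2 + 8.82) → 328.16 s.
Regular layers = 4592 × (3.04 + 8.82), so 54461.12 s.
Total = 328.16 + 54461.12 = 54789.28 s = 15.22 hours.

15.22 hours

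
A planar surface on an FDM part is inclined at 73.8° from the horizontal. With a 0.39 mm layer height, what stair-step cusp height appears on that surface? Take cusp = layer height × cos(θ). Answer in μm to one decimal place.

108.8 μm

h_c = t·cos θ = 0.39 × 0.2790 = 0.10881 mm (108.8 μm).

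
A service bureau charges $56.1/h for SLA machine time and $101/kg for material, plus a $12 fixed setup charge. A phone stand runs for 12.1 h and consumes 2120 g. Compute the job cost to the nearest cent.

$904.93

Machine-time cost: 56.1 × 12.1 → $678.81.
Material cost = 101 × 2120/1000 = $214.12.
Adding setup: 678.81 + 214.12 + 12 → $904.93.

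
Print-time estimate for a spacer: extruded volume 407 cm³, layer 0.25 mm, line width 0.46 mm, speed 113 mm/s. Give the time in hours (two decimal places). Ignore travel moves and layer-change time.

Extrusion cross-section: 0.25 × 0.46 → 0.115 mm².
Toolpath length = 407 cm³ / 0.115 mm² = 407000 / 0.115 = 3539130.4 mm.
Extrusion time = 3539130.4 / 113 = 31319.7 s.
Converting: 31319.7 s = 8.70 hours.

8.70 hours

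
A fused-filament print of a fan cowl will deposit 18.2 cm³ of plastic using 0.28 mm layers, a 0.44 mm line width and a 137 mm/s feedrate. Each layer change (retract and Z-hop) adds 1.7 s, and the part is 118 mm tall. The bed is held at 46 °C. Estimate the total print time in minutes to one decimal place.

29.9 minutes

Extrusion cross-section = 0.28 × 0.44, so 0.1232 mm².
Total extruded path = 18200/0.1232 = 147727.3 mm.
Time extruding: 147727.3 / 137 → 1078.3 s.
Layer count = ceil(118 / 0.28) = 422.
Non-print overhead = 422 × 1.7, so 717.4 s.
Total = 1078.3 + 717.4 = 1795.7 s = 29.9 minutes.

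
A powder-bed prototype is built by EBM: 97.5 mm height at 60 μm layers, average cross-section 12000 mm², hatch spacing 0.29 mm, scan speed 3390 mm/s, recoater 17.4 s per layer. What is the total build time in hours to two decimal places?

Layers = ⌈97.5/0.06⌉ = 1625.
Hatch length per layer = 12000 / 0.29 = 41379.3 mm.
Beam time per layer = 41379.3 / 3390 = 12.2063 s.
Time per layer = 12.2063 + 17.4 = 29.6063 s.
Total: 1625 × 29.6063 s = 48110.2375 s → 13.36 hours.

13.36 hours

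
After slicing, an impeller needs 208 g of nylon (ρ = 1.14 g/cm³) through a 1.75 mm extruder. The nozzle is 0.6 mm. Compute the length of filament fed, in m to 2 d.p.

75.86 m

Extruded volume: 208/1.14 = 182.4561 cm³ (182456.1 mm³).
Cross-section of 1.75 mm filament: π·(1.75/2)² = 2.4053 mm².
Length = 182456.1 / 2.4053 = 75855.86 mm = 75.86 m.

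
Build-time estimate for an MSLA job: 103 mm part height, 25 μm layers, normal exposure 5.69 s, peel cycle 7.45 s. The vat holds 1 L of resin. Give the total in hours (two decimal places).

15.04 hours

Layers = ⌈103/0.025⌉ = 4120.
Per-layer time: 5.69 + 7.45 → 13.14 s.
Total = 4120 × 13.14 = 54136.8 s = 15.04 hours.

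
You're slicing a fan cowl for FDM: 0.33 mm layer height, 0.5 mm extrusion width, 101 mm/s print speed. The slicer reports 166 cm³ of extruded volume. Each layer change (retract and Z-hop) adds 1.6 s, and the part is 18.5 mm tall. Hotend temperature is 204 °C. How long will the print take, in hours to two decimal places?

2.79 hours

Line area = 0.33 × 0.5 = 0.165 mm².
Total extruded path = 166000/0.165 = 1006060.6 mm.
Extrusion time: 1006060.6 / 101 → 9961 s.
Layers = ⌈18.5/0.33⌉ = 57.
Layer-change overhead: 57 × 1.6 → 91.2 s.
Total = 9961 + 91.2 = 10052.2 s = 2.79 hours.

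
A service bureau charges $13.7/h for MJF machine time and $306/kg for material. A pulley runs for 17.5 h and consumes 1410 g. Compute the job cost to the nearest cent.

$671.21

Machine cost = 13.7 × 17.5 = $239.75.
Material cost = 306 × 1410/1000, so $431.46.
Job cost: 239.75 + 431.46 = $671.21.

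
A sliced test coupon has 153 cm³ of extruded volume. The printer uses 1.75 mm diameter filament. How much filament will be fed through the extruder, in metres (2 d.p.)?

Cross-section of 1.75 mm filament: π·(1.75/2)² = 2.4053 mm².
Length = 153 cm³ / 2.4053 mm² = 153000 / 2.4053 = 63609.53 mm = 63.61 m.

63.61 m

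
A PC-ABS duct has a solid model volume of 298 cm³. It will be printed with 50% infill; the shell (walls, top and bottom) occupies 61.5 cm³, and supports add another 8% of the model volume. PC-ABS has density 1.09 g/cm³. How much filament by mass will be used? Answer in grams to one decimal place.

Interior volume = 298 − 61.5 = 236.5 cm³.
Infill volume: 0.50 × 236.5 → 118.25 cm³.
Support = 0.08 × 298, so 23.84 cm³.
Total extruded = 61.5 + 118.25 + 23.84 = 203.59 cm³.
Mass = 203.59 × 1.09 = 221.9131 g.

221.9 g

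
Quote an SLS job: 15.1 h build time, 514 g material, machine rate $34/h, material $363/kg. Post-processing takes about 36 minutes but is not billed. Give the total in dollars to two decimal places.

$699.98

Machine-time cost = 34 × 15.1 = $513.40.
Material cost = 363 × 514/1000, so $186.582.
Job cost: 513.40 + 186.582 = 699.982 ≈ $699.98.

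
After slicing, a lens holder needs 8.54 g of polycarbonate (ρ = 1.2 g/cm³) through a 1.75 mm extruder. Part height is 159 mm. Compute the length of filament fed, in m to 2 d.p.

2.96 m

Volume = 8.54 g / 1.2 g·cm⁻³ = 7.1167 cm³ = 7116.7 mm³.
Filament cross-section = π × (1.75/2)² = 2.4053 mm².
Length = 7116.7 / 2.4053 = 2958.76 mm = 2.96 m.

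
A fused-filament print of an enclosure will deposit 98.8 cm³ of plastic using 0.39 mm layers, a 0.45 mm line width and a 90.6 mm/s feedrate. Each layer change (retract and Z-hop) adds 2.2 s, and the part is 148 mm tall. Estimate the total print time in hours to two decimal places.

Bead cross-section = 0.39 × 0.45 = 0.1755 mm².
Toolpath length = 98.8 cm³ / 0.1755 mm² = 98800 / 0.1755 = 562963 mm.
Time extruding = 562963 / 90.6, so 6213.7 s.
Layer count = ceil(148 / 0.39) = 380.
Z-hop total: 380 × 2.2 → 836 s.
Altogether 6213.7 + 836 = 7049.7 s, i.e. 1.96 hours.

1.96 hours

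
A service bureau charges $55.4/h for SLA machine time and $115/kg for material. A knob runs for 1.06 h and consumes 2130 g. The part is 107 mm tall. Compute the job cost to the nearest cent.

Time charge = 55.4 × 1.06 = $58.724.
Feedstock cost = 115 × 2130/1000 = $244.95.
Total = 58.724 + 244.95 = 303.674 ≈ $303.67.

$303.67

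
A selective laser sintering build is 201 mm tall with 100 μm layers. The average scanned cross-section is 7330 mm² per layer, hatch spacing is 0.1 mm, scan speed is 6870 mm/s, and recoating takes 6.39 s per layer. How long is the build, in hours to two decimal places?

Layers = ⌈201/0.1⌉ = 2010.
Scan path per layer = 7330 / 0.1 = 73300 mm.
Scan time per layer: 73300 / 6870 → 10.6696 s.
Layer cycle = 10.6696 + 6.39 = 17.0596 s.
Build time = 2010 × 17.0596 = 34289.796 s = 9.52 hours.

9.52 hours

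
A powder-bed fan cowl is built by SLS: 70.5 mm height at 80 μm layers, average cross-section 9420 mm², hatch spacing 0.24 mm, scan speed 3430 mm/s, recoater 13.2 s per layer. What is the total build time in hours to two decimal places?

6.04 hours

Layer count = ceil(70.5 / 0.08) = 882.
Hatch length per layer = 9420 / 0.24, so 39250 mm.
Per-layer scan time = 39250 / 3430, so 11.4431 s.
Layer cycle = 11.4431 + 13.2, so 24.6431 s.
Total: 882 × 24.6431 s = 21735.2142 s → 6.04 hours.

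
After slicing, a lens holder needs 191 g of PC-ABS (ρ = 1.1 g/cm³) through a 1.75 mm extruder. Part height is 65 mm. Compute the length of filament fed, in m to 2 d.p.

Volume = 191 g / 1.1 g·cm⁻³ = 173.6364 cm³ = 173636.4 mm³.
Cross-section of 1.75 mm filament: π·(1.75/2)² = 2.4053 mm².
L = V/A = 173636.4/2.4053 = 72189.08 mm → 72.19 m.

72.19 m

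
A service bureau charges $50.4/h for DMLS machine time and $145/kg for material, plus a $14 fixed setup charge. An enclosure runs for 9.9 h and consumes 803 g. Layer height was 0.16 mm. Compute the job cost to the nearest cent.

Time charge = 50.4 × 9.9 = $498.96.
Material charge = 145 × 803/1000 = $116.435.
Adding setup: 498.96 + 116.435 + 14 → 629.395 ≈ $629.40.

$629.40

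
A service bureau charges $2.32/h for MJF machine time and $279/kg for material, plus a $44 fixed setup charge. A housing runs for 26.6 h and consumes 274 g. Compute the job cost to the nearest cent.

$182.16

Machine cost = 2.32 × 26.6, so $61.712.
Material charge = 279 × 274/1000, so $76.446.
Adding setup: 61.712 + 76.446 + 44 → 182.158 ≈ $182.16.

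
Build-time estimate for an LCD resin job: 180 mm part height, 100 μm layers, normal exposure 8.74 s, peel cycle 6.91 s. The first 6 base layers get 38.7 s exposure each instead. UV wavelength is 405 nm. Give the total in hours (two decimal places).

7.87 hours

Layers = ⌈180/0.1⌉ = 1800.
Burn-in layers = 6 × (38.7 + 6.91), so 273.66 s.
Regular layers: 1794 × (8.74 + 6.91) → 28076.1 s.
Total = 273.66 + 28076.1 = 28349.76 s = 7.87 hours.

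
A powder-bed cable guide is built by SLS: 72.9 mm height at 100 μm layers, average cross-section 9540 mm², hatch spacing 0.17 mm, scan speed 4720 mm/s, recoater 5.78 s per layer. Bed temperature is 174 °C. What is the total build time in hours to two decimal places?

3.58 hours

Layers = ⌈72.9/0.1⌉ = 729.
Hatch length per layer = 9540 / 0.17, so 56117.6 mm.
Laser time per layer = 56117.6 / 4720 = 11.8893 s.
Layer cycle: 11.8893 + 5.78 → 17.6693 s.
Build time = 729 × 17.6693 = 12880.9197 s = 3.58 hours.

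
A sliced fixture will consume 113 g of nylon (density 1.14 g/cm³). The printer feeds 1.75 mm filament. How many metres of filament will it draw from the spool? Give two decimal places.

Volume = 113 g / 1.14 g·cm⁻³ = 99.1228 cm³ = 99122.8 mm³.
Filament cross-section = π × (1.75/2)² = 2.4053 mm².
L = V/A = 99122.8/2.4053 = 41210.16 mm → 41.21 m.

41.21 m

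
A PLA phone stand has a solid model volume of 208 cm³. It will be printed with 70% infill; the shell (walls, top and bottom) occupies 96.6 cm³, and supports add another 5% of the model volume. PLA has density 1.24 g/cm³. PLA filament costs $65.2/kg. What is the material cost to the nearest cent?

Infill region = 208 − 96.6, so 111.4 cm³.
Infill deposited = 0.70 × 111.4 = 77.98 cm³.
Support: 0.05 × 208 → 10.4 cm³.
Total extruded: 96.6 + 77.98 + 10.4 → 184.98 cm³.
Mass = 184.98 × 1.24, so 229.3752 g.
Cost = 229.3752 g / 1000 × $65.2/kg = $14.96.

$14.96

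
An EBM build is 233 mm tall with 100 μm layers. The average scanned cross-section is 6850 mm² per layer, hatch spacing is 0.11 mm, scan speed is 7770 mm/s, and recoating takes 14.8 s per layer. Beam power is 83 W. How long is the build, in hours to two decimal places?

14.77 hours

Layers = ⌈233/0.1⌉ = 2330.
Per-layer scan distance = 6850 / 0.11 = 62272.7 mm.
Per-layer scan time: 62272.7 / 7770 → 8.0145 s.
Per-layer time = 8.0145 + 14.8 = 22.8145 s.
Build time = 2330 × 22.8145 = 53157.785 s = 14.77 hours.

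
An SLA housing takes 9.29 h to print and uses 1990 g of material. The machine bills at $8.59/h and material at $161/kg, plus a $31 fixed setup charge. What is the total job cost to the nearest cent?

Time charge = 8.59 × 9.29 = $79.8011.
Feedstock cost = 161 × 1990/1000 = $320.39.
Adding setup: 79.8011 + 320.39 + 31 → 431.1911 ≈ $431.19.

$431.19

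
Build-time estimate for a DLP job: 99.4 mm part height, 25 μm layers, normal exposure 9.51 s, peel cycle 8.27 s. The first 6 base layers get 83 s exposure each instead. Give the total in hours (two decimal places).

19.76 hours

Layers = ⌈99.4/0.025⌉ = 3976.
Bottom layers: 6 × (83 + 8.27) → 547.62 s.
Remaining layers = 3970 × (9.51 + 8.27) = 70586.6 s.
Sum: 547.62 + 70586.6 = 71134.22 s → 19.76 hours.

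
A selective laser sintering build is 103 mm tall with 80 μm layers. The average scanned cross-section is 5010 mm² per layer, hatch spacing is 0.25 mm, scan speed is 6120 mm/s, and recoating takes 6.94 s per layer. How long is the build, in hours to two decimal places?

Layers = ⌈103/0.08⌉ = 1288.
Per-layer scan distance: 5010 / 0.25 → 20040 mm.
Per-layer scan time: 20040 / 6120 → 3.2745 s.
Per-layer time = 3.2745 + 6.94, so 10.2145 s.
Total: 1288 × 10.2145 s = 13156.276 s → 3.65 hours.

3.65 hours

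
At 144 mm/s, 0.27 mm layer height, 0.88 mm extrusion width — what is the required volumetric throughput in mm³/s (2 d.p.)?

A = 0.27 × 0.88, so 0.2376 mm².
Volumetric flow = 144 × 0.2376 = 34.21 mm³/s.

34.21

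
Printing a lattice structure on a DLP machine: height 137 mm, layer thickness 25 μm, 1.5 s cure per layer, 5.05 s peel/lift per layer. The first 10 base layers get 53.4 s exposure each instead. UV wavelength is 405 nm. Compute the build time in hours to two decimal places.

Layers = ⌈137/0.025⌉ = 5480.
Burn-in layers = 10 × (53.4 + 5.05), so 584.5 s.
Remaining layers = 5470 × (1.5 + 5.05) = 35828.5 s.
Sum: 584.5 + 35828.5 = 36413 s → 10.11 hours.

10.11 hours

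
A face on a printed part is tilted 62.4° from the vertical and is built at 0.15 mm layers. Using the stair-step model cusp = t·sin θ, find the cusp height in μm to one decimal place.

h_c = t·sin θ = 0.15 × 0.8862 = 0.13293 mm (132.9 μm).

132.9 μm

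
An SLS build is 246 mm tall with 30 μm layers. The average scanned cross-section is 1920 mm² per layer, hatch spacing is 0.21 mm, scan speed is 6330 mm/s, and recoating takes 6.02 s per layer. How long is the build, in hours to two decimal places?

Layer count = ceil(246 / 0.03) = 8200.
Hatch length per layer: 1920 / 0.21 → 9142.9 mm.
Scan time per layer = 9142.9 / 6330, so 1.4444 s.
Layer cycle = 1.4444 + 6.02 = 7.4644 s.
Build time = 8200 × 7.4644 = 61208.08 s = 17.00 hours.

17.00 hours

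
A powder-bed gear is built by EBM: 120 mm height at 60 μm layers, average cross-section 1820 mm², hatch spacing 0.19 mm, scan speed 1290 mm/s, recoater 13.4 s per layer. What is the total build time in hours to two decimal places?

11.57 hours

Layers = ⌈120/0.06⌉ = 2000.
Scan path per layer: 1820 / 0.19 → 9578.9 mm.
Per-layer scan time: 9578.9 / 1290 → 7.4255 s.
Layer cycle = 7.4255 + 13.4, so 20.8255 s.
Total: 2000 × 20.8255 s = 41651 s → 11.57 hours.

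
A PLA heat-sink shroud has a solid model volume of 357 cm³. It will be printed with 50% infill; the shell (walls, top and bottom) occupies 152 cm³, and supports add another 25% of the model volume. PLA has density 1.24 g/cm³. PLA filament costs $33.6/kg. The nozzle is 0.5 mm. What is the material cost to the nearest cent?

$14.32

Infill region = 357 − 152 = 205 cm³.
Deposited infill = 0.50 × 205, so 102.5 cm³.
Support: 0.25 × 357 → 89.25 cm³.
Total extruded = 152 + 102.5 + 89.25, so 343.75 cm³.
Mass: 343.75 × 1.24 → 426.25 g.
Cost = 426.25 g / 1000 × $33.6/kg = $14.32.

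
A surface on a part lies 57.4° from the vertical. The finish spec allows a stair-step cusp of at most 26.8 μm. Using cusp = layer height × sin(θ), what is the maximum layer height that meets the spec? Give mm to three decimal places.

t = h_c / sin θ = 0.0268 / 0.8425 = 0.032 mm.

0.032 mm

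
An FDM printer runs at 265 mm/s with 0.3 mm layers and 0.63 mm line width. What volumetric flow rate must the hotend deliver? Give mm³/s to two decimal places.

50.09

A = 0.3 × 0.63 = 0.189 mm².
Q = v·A = 265 × 0.189 = 50.09 mm³/s.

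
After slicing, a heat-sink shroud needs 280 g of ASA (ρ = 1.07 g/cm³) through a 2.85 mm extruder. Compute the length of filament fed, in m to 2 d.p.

41.02 m

Extruded volume: 280/1.07 = 261.6822 cm³ (261682.2 mm³).
Filament cross-section = π × (2.85/2)² = 6.3794 mm².
Length = 261682.2 / 6.3794 = 41019.88 mm = 41.02 m.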